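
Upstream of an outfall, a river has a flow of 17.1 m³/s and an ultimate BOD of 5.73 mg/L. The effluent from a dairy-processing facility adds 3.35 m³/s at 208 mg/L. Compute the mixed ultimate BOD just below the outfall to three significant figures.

Flow-weighted mixing: C = (Q_r C_r + Q_w C_w)/(Q_r + Q_w)
= (17.1×5.73 + 3.35×208)/(17.1 + 3.35) = 794.8/20.45 = 38.86 mg/L.

38.9 mg/L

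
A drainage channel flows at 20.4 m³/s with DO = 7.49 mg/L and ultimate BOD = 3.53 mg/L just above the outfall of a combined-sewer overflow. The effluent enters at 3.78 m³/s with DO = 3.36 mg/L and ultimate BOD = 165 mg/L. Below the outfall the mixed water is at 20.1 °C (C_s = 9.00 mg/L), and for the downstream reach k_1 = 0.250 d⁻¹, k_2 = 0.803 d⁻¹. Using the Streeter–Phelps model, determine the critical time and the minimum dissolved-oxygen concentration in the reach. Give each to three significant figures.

Mixed DO = (20.4×7.49 + 3.78×3.36)/(20.4+3.78) = 165.5/24.18 = 6.844 mg/L.
Mixed L₀ = (20.4×3.53 + 3.78×165)/(24.18) = 695.7/24.18 = 28.77 mg/L.
Initial deficit D₀ = C_s − DO₀ = 9.00 − 6.844 = 2.156 mg/L.
t_c = (1/0.5530) ln[(0.803/0.250)(1 − 2.156×0.5530/(0.250×28.77))] = 1.808 × ln(2.680) = 1.782 d.
D_c = (0.250/0.803) × 28.77 × e^(−0.250×1.782) = 0.3113 × 28.77 × 0.6404 = 5.737 mg/L.
Minimum DO = 9.00 − 5.737 = 3.263 mg/L.

t_c ≈ 1.78 d; minimum DO ≈ 3.26 mg/L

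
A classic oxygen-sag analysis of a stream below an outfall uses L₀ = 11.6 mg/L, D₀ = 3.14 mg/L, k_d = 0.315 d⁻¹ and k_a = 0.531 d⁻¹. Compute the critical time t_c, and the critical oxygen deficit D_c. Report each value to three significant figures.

t_c = [1/(k_a−k_d)] ln[(k_a/k_d)(1 − D₀(k_a−k_d)/(k_d L₀))]
= [1/(0.531−0.315)] ln[(0.531/0.315)(1 − 3.14×0.2160/(0.315×11.6))]
= (1/0.2160) ln[1.686 × 0.8144] = 4.630 × ln(1.373) = 4.630 × 0.3169 = 1.467 d.
D_c = (k_d/k_a) L₀ e^(−k_d t_c) = (0.315/0.531) × 11.6 × e^(−0.315×1.467) = 0.5932 × 11.6 × 0.6300 = 4.335 mg/L.

t_c ≈ 1.47 d; D_c ≈ 4.33 mg/L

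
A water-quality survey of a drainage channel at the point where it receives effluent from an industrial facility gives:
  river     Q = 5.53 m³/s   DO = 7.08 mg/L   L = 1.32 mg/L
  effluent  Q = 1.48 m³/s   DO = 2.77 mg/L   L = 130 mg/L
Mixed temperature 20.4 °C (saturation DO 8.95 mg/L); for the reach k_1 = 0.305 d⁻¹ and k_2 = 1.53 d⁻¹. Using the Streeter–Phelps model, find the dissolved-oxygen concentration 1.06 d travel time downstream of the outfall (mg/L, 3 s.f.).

Mixed DO = (5.53×7.08 + 1.48×2.77)/(5.53+1.48) = 43.25/7.010 = 6.170 mg/L.
Mixed L₀ = (5.53×1.32 + 1.48×130)/(7.010) = 199.7/7.010 = 28.49 mg/L.
Initial deficit D₀ = C_s − DO₀ = 8.95 − 6.170 = 2.780 mg/L.
D(1.06) = [0.305×28.49/(1.53−0.305)](e^(−0.305×1.06) − e^(−1.53×1.06)) + 2.780 e^(−1.53×1.06)
= 7.093 × (0.7238 − 0.1975) + 2.780 × 0.1975 = 4.282 mg/L.
DO = 8.95 − 4.282 = 4.668 mg/L.

DO ≈ 4.67 mg/L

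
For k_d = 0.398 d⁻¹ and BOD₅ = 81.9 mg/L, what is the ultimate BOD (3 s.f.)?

BOD₅ = L₀(1 − e^(−5k_d)) ⇒ L₀ = BOD₅ / (1 − e^(−5×0.398))
= 81.9 / (1 − 0.1367) = 81.9 / 0.8633 = 94.87 mg/L.

L₀ ≈ 94.9 mg/L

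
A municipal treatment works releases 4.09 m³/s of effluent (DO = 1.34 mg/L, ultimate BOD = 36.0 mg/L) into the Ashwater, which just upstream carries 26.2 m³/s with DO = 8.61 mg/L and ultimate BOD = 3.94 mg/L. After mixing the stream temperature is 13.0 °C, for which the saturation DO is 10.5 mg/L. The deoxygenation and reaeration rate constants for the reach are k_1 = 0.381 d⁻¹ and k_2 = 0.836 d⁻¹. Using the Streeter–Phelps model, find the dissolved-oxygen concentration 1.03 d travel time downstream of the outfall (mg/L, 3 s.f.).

DO ≈ 7.54 mg/L

Mixed DO = (26.2×8.61 + 4.09×1.34)/(26.2+4.09) = 231.1/30.29 = 7.628 mg/L.
Mixed L₀ = (26.2×3.94 + 4.09×36.0)/(30.29) = 250.5/30.29 = 8.269 mg/L.
Initial deficit D₀ = C_s − DO₀ = 10.5 − 7.628 = 2.872 mg/L.
D(1.03) = [0.381×8.269/(0.836−0.381)](e^(−0.381×1.03) − e^(−0.836×1.03)) + 2.872 e^(−0.836×1.03)
= 6.924 × (0.6754 − 0.4227) + 2.872 × 0.4227 = 2.964 mg/L.
DO = 10.5 − 2.964 = 7.536 mg/L.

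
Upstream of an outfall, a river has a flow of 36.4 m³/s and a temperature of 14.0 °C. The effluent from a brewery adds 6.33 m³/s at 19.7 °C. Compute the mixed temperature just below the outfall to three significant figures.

Flow-weighted mixing: C = (Q_r C_r + Q_w C_w)/(Q_r + Q_w)
= (36.4×14.0 + 6.33×19.7)/(36.4 + 6.33) = 634.3/42.73 = 14.84 °C.

14.8 °C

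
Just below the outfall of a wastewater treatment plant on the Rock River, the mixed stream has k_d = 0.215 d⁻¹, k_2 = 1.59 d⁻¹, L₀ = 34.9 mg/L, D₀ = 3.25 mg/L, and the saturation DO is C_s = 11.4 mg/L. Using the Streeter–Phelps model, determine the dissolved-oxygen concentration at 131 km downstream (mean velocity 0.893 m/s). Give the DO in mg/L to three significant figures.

Travel time t = x/v = 131 km / (0.893 m/s) = 131000 m / 0.893 m/s = 146700 s = 1.698 d.
k_d L₀/(k_2−k_d) = 0.215×34.9/(1.59−0.215) = 7.503/1.375 = 5.457 mg/L.
e^(−k_d t) = e^(−0.215×1.698) = 0.6942; e^(−k_2 t) = e^(−1.59×1.698) = 0.06723.
D = 5.457 × (0.6942 − 0.06723) + 3.25 × 0.06723 = 3.421 + 0.2185 = 3.640 mg/L.
DO = C_s − D = 11.4 − 3.640 = 7.760 mg/L.

DO ≈ 7.76 mg/L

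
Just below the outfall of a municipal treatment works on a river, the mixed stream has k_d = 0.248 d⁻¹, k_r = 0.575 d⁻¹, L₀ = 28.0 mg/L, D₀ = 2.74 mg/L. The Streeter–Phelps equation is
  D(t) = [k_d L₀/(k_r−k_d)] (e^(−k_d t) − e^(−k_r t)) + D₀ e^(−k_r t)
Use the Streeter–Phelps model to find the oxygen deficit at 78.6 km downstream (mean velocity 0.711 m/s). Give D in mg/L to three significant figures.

D ≈ 6.60 mg/L

Travel time t = x/v = 78.6 km / (0.711 m/s) = 78600 m / 0.711 m/s = 110500 s = 1.279 d.
k_d L₀/(k_r−k_d) = 0.248×28.0/(0.575−0.248) = 6.944/0.3270 = 21.24 mg/L.
e^(−k_d t) = e^(−0.248×1.279) = 0.7281; e^(−k_r t) = e^(−0.575×1.279) = 0.4792.
D = 21.24 × (0.7281 − 0.4792) + 2.74 × 0.4792 = 5.286 + 1.313 = 6.599 mg/L.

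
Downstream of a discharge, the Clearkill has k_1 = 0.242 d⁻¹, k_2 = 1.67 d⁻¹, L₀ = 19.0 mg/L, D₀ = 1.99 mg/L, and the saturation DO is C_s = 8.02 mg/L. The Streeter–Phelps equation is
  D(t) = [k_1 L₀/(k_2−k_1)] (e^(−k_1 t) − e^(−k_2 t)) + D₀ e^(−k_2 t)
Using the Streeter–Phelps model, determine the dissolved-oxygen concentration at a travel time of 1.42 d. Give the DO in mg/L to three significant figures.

DO ≈ 5.85 mg/L

k_1 L₀/(k_2−k_1) = 0.242×19.0/(1.67−0.242) = 4.598/1.428 = 3.220 mg/L.
e^(−k_1 t) = e^(−0.242×1.420) = 0.7092; e^(−k_2 t) = e^(−1.67×1.420) = 0.09335.
D = 3.220 × (0.7092 − 0.09335) + 1.99 × 0.09335 = 1.983 + 0.1858 = 2.169 mg/L.
DO = C_s − D = 8.02 − 2.169 = 5.851 mg/L.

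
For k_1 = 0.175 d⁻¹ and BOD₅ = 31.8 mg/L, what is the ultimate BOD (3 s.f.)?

BOD₅ = L₀(1 − e^(−5k_1)) ⇒ L₀ = BOD₅ / (1 − e^(−5×0.175))
= 31.8 / (1 − 0.4169) = 31.8 / 0.5831 = 54.53 mg/L.

L₀ ≈ 54.5 mg/L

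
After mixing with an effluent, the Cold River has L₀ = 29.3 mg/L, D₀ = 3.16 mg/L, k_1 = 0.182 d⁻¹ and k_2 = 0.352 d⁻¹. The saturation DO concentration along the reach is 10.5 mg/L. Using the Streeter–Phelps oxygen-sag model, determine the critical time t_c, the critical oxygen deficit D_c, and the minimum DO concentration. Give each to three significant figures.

t_c ≈ 3.26 d; D_c ≈ 8.38 mg/L; min DO ≈ 2.12 mg/L

t_c = [1/(k_2−k_1)] ln[(k_2/k_1)(1 − D₀(k_2−k_1)/(k_1 L₀))]
= [1/(0.352−0.182)] ln[(0.352/0.182)(1 − 3.16×0.1700/(0.182×29.3))]
= (1/0.1700) ln[1.934 × 0.8993] = 5.882 × ln(1.739) = 5.882 × 0.5534 = 3.256 d.
L(t_c) = L₀ e^(−k_1 t_c) = 29.3 × 0.5529 = 16.20 mg/L, and at the critical point k_2 D_c = k_1 L, so D_c = (0.182/0.352) × 16.20 = 8.377 mg/L.
Minimum DO = C_s − D_c = 10.5 − 8.377 = 2.123 mg/L.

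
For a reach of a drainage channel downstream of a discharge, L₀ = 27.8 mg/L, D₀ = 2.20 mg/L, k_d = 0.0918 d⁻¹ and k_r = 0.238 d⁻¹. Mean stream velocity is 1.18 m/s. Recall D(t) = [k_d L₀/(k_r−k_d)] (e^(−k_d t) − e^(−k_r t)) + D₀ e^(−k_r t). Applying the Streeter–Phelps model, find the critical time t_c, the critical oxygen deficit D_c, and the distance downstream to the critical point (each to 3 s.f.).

t_c = [1/(k_r−k_d)] ln[(k_r/k_d)(1 − D₀(k_r−k_d)/(k_d L₀))]
= [1/(0.238−0.0918)] ln[(0.238/0.0918)(1 − 2.20×0.1462/(0.0918×27.8))]
= (1/0.1462) ln[2.593 × 0.8740] = 6.840 × ln(2.266) = 6.840 × 0.8179 = 5.595 d.
L(t_c) = L₀ e^(−k_d t_c) = 27.8 × 0.5983 = 16.63 mg/L, and at the critical point k_r D_c = k_d L, so D_c = (0.0918/0.238) × 16.63 = 6.416 mg/L.
x_c = v t_c = 1.18 m/s × 5.595 d × 86400 s/d = 570400 m ≈ 570 km.

t_c ≈ 5.59 d; D_c ≈ 6.42 mg/L; x_c ≈ 570 km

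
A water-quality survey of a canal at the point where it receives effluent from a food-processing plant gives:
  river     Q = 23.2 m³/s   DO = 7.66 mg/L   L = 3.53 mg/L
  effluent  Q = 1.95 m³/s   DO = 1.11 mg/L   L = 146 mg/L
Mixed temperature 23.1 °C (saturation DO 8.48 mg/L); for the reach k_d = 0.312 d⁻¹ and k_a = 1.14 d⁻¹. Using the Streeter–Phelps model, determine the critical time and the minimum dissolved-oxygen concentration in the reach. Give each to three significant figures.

Mixed DO = (23.2×7.66 + 1.95×1.11)/(23.2+1.95) = 179.9/25.15 = 7.152 mg/L.
Mixed L₀ = (23.2×3.53 + 1.95×146)/(25.15) = 366.6/25.15 = 14.58 mg/L.
Initial deficit D₀ = C_s − DO₀ = 8.48 − 7.152 = 1.328 mg/L.
t_c = (1/0.8280) ln[(1.14/0.312)(1 − 1.328×0.8280/(0.312×14.58))] = 1.208 × ln(2.771) = 1.231 d.
D_c = (0.312/1.14) × 14.58 × e^(−0.312×1.231) = 0.2737 × 14.58 × 0.6811 = 2.717 mg/L.
Minimum DO = 8.48 − 2.717 = 5.763 mg/L.

t_c ≈ 1.23 d; minimum DO ≈ 5.76 mg/L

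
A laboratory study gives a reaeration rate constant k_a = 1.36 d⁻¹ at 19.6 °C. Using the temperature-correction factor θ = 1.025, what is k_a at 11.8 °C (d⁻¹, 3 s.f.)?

k_a(T₂) = k_a(T₁) · θ^(T₂−T₁) = 1.36 × 1.025^(11.8−19.6)
= 1.36 × 1.025^-7.80 = 1.36 × 0.8248 = 1.122 d⁻¹.

k_a ≈ 1.12 d⁻¹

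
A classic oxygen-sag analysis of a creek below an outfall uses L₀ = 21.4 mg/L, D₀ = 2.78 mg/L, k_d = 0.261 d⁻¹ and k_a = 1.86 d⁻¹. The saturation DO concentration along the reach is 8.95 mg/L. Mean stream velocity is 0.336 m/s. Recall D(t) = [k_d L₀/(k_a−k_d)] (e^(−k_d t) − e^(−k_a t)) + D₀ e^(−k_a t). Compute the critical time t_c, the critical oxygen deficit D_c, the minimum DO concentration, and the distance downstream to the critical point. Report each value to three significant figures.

With k_a/k_d = 7.126 and 1 − D₀(k_a−k_d)/(k_d L₀) = 0.2041,
t_c = ln(7.126 × 0.2041) / (1.86 − 0.261) = ln(1.455) / 1.599 = 0.3748/1.599 = 0.2344 d.
D_c = (k_d/k_a) L₀ e^(−k_d t_c) = (0.261/1.86) × 21.4 × e^(−0.261×0.2344) = 0.1403 × 21.4 × 0.9406 = 2.825 mg/L.
Minimum DO = C_s − D_c = 8.95 − 2.825 = 6.125 mg/L.
x_c = v t_c = 0.336 m/s × 0.2344 d × 86400 s/d = 6805 m ≈ 6.81 km.

t_c ≈ 0.234 d; D_c ≈ 2.82 mg/L; min DO ≈ 6.13 mg/L; x_c ≈ 6.81 km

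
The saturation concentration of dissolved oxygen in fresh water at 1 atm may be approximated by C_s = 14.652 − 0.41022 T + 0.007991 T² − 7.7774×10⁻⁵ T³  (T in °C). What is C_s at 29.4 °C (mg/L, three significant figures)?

C_s ≈ 7.52 mg/L

C_s = 14.652 − 0.41022×29.4 + 0.007991×29.4² − 7.7774×10⁻⁵×29.4³ = 7.522 mg/L.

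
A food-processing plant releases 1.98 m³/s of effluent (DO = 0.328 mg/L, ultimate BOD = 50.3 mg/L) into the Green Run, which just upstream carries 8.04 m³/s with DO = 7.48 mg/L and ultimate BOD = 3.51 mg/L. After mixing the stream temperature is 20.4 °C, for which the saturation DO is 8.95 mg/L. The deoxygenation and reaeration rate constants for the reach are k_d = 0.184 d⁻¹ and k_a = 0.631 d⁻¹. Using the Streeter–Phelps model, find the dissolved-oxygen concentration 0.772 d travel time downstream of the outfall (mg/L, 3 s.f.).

Mixed DO = (8.04×7.48 + 1.98×0.328)/(8.04+1.98) = 60.79/10.02 = 6.067 mg/L.
Mixed L₀ = (8.04×3.51 + 1.98×50.3)/(10.02) = 127.8/10.02 = 12.76 mg/L.
Initial deficit D₀ = C_s − DO₀ = 8.95 − 6.067 = 2.883 mg/L.
D(0.772) = [0.184×12.76/(0.631−0.184)](e^(−0.184×0.772) − e^(−0.631×0.772)) + 2.883 e^(−0.631×0.772)
= 5.251 × (0.8676 − 0.6144) + 2.883 × 0.6144 = 3.101 mg/L.
DO = 8.95 − 3.101 = 5.849 mg/L.

DO ≈ 5.85 mg/L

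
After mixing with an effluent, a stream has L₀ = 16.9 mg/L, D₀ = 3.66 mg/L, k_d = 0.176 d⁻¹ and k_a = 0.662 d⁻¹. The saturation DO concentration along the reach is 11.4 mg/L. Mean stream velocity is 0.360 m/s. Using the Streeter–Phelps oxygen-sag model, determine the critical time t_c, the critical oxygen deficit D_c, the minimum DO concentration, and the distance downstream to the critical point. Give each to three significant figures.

t_c ≈ 0.851 d; D_c ≈ 3.87 mg/L; min DO ≈ 7.53 mg/L; x_c ≈ 26.5 km

t_c = [1/(k_a−k_d)] ln[(k_a/k_d)(1 − D₀(k_a−k_d)/(k_d L₀))]
= [1/(0.662−0.176)] ln[(0.662/0.176)(1 − 3.66×0.4860/(0.176×16.9))]
= (1/0.4860) ln[3.761 × 0.4020] = 2.058 × ln(1.512) = 2.058 × 0.4134 = 0.8507 d.
L(t_c) = L₀ e^(−k_d t_c) = 16.9 × 0.8610 = 14.55 mg/L, and at the critical point k_a D_c = k_d L, so D_c = (0.176/0.662) × 14.55 = 3.868 mg/L.
Minimum DO = C_s − D_c = 11.4 − 3.868 = 7.532 mg/L.
x_c = v t_c = 0.360 m/s × 0.8507 d × 86400 s/d = 26460 m ≈ 26.5 km.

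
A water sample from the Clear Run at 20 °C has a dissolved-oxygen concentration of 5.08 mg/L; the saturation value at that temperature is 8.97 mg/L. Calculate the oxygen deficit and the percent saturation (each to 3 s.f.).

D = C_s − C = 8.97 − 5.08 = 3.89 mg/L.
% saturation = 5.08/8.97 × 100 = 56.6 %.

D ≈ 3.89 mg/L; 56.6 % saturation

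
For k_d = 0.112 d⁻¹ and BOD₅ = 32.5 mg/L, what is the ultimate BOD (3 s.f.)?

L₀ ≈ 75.8 mg/L

BOD₅ = L₀(1 − e^(−5k_d)) ⇒ L₀ = BOD₅ / (1 − e^(−5×0.112))
= 32.5 / (1 − 0.5712) = 32.5 / 0.4288 = 75.79 mg/L.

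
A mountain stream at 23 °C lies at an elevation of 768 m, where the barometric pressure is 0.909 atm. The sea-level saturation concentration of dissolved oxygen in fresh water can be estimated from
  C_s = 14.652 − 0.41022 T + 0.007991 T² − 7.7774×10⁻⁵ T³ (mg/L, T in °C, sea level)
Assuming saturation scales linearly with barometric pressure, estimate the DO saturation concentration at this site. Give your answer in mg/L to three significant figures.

C_s ≈ 7.72 mg/L

At sea level: C_s = 14.652 − 0.41022×23 + 0.007991×23² − 7.7774×10⁻⁵×23³ = 8.498 mg/L.
Pressure correction: C_s' = 8.498 × 0.909 = 7.725 mg/L.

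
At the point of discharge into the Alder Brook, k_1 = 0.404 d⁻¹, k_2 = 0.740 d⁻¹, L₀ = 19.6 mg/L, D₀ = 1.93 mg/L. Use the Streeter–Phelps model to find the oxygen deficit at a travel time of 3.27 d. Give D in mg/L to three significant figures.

k_1 L₀/(k_2−k_1) = 0.404×19.6/(0.740−0.404) = 7.918/0.3360 = 23.57 mg/L.
e^(−k_1 t) = e^(−0.404×3.270) = 0.2668; e^(−k_2 t) = e^(−0.740×3.270) = 0.08894.
D = 23.57 × (0.2668 − 0.08894) + 1.93 × 0.08894 = 4.193 + 0.1717 = 4.364 mg/L.

D ≈ 4.36 mg/L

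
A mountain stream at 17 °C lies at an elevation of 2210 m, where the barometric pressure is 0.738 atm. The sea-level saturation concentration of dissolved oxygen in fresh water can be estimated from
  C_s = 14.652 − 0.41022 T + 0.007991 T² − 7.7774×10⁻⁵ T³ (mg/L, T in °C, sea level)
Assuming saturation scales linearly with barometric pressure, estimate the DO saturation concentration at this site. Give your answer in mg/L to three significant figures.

C_s ≈ 7.09 mg/L

At sea level: C_s = 14.652 − 0.41022×17 + 0.007991×17² − 7.7774×10⁻⁵×17³ = 9.606 mg/L.
Pressure correction: C_s' = 9.606 × 0.738 = 7.089 mg/L.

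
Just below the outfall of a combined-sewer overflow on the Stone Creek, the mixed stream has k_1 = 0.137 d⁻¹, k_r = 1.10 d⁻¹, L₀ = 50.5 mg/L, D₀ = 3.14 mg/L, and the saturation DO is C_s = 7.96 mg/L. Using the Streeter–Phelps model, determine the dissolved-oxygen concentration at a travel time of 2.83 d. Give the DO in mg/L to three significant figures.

DO ≈ 3.26 mg/L

k_1 L₀/(k_r−k_1) = 0.137×50.5/(1.10−0.137) = 6.919/0.9630 = 7.184 mg/L.
e^(−k_1 t) = e^(−0.137×2.830) = 0.6786; e^(−k_r t) = e^(−1.10×2.830) = 0.04447.
D = 7.184 × (0.6786 − 0.04447) + 3.14 × 0.04447 = 4.556 + 0.1396 = 4.696 mg/L.
DO = C_s − D = 7.96 − 4.696 = 3.264 mg/L.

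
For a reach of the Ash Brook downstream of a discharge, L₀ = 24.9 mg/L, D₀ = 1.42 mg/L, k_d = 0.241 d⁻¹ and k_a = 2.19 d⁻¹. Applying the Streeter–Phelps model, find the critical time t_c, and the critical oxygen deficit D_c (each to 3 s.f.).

t_c ≈ 0.815 d; D_c ≈ 2.25 mg/L

t_c = [1/(k_a−k_d)] ln[(k_a/k_d)(1 − D₀(k_a−k_d)/(k_d L₀))]
= [1/(2.19−0.241)] ln[(2.19/0.241)(1 − 1.42×1.949/(0.241×24.9))]
= (1/1.949) ln[9.087 × 0.5388] = 0.5131 × ln(4.896) = 0.5131 × 1.588 = 0.8150 d.
L(t_c) = L₀ e^(−k_d t_c) = 24.9 × 0.8217 = 20.46 mg/L, and at the critical point k_a D_c = k_d L, so D_c = (0.241/2.19) × 20.46 = 2.251 mg/L.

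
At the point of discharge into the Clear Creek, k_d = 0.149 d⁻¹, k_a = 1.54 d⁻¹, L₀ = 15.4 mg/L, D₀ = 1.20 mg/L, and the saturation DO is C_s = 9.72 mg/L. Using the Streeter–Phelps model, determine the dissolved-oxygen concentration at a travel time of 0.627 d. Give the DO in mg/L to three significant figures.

DO ≈ 8.39 mg/L

k_d L₀/(k_a−k_d) = 0.149×15.4/(1.54−0.149) = 2.295/1.391 = 1.650 mg/L.
e^(−k_d t) = e^(−0.149×0.6270) = 0.9108; e^(−k_a t) = e^(−1.54×0.6270) = 0.3808.
D = 1.650 × (0.9108 − 0.3808) + 1.20 × 0.3808 = 0.8744 + 0.4569 = 1.331 mg/L.
DO = C_s − D = 9.72 − 1.331 = 8.389 mg/L.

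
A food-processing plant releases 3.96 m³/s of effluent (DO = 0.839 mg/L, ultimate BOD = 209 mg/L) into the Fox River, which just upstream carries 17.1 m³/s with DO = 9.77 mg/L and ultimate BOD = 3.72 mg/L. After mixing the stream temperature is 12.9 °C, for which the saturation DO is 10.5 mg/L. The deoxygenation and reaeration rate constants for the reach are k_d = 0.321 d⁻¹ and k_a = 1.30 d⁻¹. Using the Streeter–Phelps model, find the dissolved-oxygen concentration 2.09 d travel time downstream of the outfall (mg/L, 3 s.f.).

Mixed DO = (17.1×9.77 + 3.96×0.839)/(17.1+3.96) = 170.4/21.06 = 8.091 mg/L.
Mixed L₀ = (17.1×3.72 + 3.96×209)/(21.06) = 891.3/21.06 = 42.32 mg/L.
Initial deficit D₀ = C_s − DO₀ = 10.5 − 8.091 = 2.409 mg/L.
D(2.09) = [0.321×42.32/(1.30−0.321)](e^(−0.321×2.09) − e^(−1.30×2.09)) + 2.409 e^(−1.30×2.09)
= 13.88 × (0.5113 − 0.06607) + 2.409 × 0.06607 = 6.337 mg/L.
DO = 10.5 − 6.337 = 4.163 mg/L.

DO ≈ 4.16 mg/L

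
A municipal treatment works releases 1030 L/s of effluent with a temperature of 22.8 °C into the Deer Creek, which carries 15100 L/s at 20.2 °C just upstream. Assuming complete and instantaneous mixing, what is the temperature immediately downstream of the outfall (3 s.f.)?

Flow-weighted mixing: C = (Q_r C_r + Q_w C_w)/(Q_r + Q_w)
= (15100×20.2 + 1030×22.8)/(15100 + 1030) = 328500/16130 = 20.37 °C.

20.4 °C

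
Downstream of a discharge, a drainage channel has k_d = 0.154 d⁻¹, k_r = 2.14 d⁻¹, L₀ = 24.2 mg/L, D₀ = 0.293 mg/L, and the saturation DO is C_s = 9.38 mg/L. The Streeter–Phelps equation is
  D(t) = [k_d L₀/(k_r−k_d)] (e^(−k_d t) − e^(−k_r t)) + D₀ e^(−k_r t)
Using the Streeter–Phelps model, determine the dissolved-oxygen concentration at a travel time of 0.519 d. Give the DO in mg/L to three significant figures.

k_d L₀/(k_r−k_d) = 0.154×24.2/(2.14−0.154) = 3.727/1.986 = 1.877 mg/L.
e^(−k_d t) = e^(−0.154×0.5190) = 0.9232; e^(−k_r t) = e^(−2.14×0.5190) = 0.3293.
D = 1.877 × (0.9232 − 0.3293) + 0.293 × 0.3293 = 1.114 + 0.09650 = 1.211 mg/L.
DO = C_s − D = 9.38 − 1.211 = 8.169 mg/L.

DO ≈ 8.17 mg/L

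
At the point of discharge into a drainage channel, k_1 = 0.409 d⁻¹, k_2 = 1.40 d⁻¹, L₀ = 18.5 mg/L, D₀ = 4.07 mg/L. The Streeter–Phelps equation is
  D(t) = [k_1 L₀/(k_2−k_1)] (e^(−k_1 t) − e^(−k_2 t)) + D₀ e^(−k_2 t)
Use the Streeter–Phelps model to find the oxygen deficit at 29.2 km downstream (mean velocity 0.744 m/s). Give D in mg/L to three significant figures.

Travel time t = x/v = 29.2 km / (0.744 m/s) = 29200 m / 0.744 m/s = 39250 s = 0.4543 d.
k_1 L₀/(k_2−k_1) = 0.409×18.5/(1.40−0.409) = 7.566/0.9910 = 7.635 mg/L.
e^(−k_1 t) = e^(−0.409×0.4543) = 0.8304; e^(−k_2 t) = e^(−1.40×0.4543) = 0.5294.
D = 7.635 × (0.8304 − 0.5294) + 4.07 × 0.5294 = 2.298 + 2.155 = 4.453 mg/L.

D ≈ 4.45 mg/L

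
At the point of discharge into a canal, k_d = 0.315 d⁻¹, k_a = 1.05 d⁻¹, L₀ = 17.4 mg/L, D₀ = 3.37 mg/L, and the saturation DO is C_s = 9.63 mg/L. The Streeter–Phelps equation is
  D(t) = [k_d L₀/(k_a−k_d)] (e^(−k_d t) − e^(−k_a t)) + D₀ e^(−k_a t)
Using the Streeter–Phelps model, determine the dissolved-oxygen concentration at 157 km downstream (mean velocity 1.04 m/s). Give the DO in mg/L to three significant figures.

DO ≈ 5.98 mg/L

Travel time t = x/v = 157 km / (1.04 m/s) = 157000 m / 1.04 m/s = 151000 s = 1.747 d.
k_d L₀/(k_a−k_d) = 0.315×17.4/(1.05−0.315) = 5.481/0.7350 = 7.457 mg/L.
e^(−k_d t) = e^(−0.315×1.747) = 0.5767; e^(−k_a t) = e^(−1.05×1.747) = 0.1597.
D = 7.457 × (0.5767 − 0.1597) + 3.37 × 0.1597 = 3.110 + 0.5381 = 3.648 mg/L.
DO = C_s − D = 9.63 − 3.648 = 5.982 mg/L.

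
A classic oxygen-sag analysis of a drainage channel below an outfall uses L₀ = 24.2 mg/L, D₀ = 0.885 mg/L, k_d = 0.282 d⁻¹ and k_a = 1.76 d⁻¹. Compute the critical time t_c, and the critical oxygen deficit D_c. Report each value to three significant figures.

With k_a/k_d = 6.241 and 1 − D₀(k_a−k_d)/(k_d L₀) = 0.8083,
t_c = ln(6.241 × 0.8083) / (1.76 − 0.282) = ln(5.045) / 1.478 = 1.618/1.478 = 1.095 d.
L(t_c) = L₀ e^(−k_d t_c) = 24.2 × 0.7343 = 17.77 mg/L, and at the critical point k_a D_c = k_d L, so D_c = (0.282/1.76) × 17.77 = 2.847 mg/L.

t_c ≈ 1.09 d; D_c ≈ 2.85 mg/L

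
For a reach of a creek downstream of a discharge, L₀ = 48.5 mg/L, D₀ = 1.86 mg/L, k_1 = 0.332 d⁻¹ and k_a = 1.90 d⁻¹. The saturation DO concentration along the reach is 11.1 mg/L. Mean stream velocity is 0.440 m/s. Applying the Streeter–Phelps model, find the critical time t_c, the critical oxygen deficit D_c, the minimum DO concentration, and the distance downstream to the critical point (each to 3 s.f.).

t_c ≈ 0.985 d; D_c ≈ 6.11 mg/L; min DO ≈ 4.99 mg/L; x_c ≈ 37.4 km

With k_a/k_1 = 5.723 and 1 − D₀(k_a−k_1)/(k_1 L₀) = 0.8189,
t_c = ln(5.723 × 0.8189) / (1.90 − 0.332) = ln(4.686) / 1.568 = 1.545/1.568 = 0.9851 d.
D_c = (k_1/k_a) L₀ e^(−k_1 t_c) = (0.332/1.90) × 48.5 × e^(−0.332×0.9851) = 0.1747 × 48.5 × 0.7210 = 6.111 mg/L.
Minimum DO = C_s − D_c = 11.1 − 6.111 = 4.989 mg/L.
x_c = v t_c = 0.440 m/s × 0.9851 d × 86400 s/d = 37450 m ≈ 37.4 km.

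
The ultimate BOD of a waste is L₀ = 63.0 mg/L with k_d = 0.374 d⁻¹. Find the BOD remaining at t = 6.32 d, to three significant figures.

L_t = L₀ e^(−k_d t) = 63.0 × e^(−0.374×6.32) = 63.0 × 0.09407 = 5.927 mg/L.

L ≈ 5.93 mg/L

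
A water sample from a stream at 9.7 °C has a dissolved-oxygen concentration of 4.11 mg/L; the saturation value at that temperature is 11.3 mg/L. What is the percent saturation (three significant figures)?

36.4 % saturation

% saturation = C/C_s × 100 = 4.11/11.3 × 100 = 36.4 %.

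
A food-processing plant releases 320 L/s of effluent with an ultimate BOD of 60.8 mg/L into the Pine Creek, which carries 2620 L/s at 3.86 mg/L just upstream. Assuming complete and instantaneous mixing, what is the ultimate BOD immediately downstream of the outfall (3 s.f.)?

Flow-weighted mixing: C = (Q_r C_r + Q_w C_w)/(Q_r + Q_w)
= (2620×3.86 + 320×60.8)/(2620 + 320) = 29570/2940 = 10.06 mg/L.

10.1 mg/L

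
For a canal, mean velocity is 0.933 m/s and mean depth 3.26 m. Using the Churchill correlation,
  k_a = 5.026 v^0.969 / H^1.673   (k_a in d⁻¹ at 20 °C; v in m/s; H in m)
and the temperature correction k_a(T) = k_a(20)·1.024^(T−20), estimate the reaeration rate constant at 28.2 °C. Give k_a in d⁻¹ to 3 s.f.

k_a ≈ 0.790 d⁻¹

k_a(20) = 5.026 × 0.933^0.969 / 3.26^1.673 = 5.026 × 0.9350 / 7.221 = 0.6508 d⁻¹.
k_a(28.2) = 0.6508 × 1.024^(28.2−20) = 0.6508 × 1.215 = 0.7905 d⁻¹.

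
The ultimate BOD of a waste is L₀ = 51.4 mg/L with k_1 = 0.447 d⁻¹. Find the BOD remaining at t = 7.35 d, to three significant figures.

L ≈ 1.92 mg/L

L_t = L₀ e^(−k_1 t) = 51.4 × e^(−0.447×7.35) = 51.4 × 0.03742 = 1.924 mg/L.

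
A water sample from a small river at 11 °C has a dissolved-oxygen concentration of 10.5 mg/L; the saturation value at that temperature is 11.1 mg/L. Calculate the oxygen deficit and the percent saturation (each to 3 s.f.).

D ≈ 0.600 mg/L; 94.6 % saturation

D = C_s − C = 11.1 − 10.5 = 0.600 mg/L.
% saturation = 10.5/11.1 × 100 = 94.6 %.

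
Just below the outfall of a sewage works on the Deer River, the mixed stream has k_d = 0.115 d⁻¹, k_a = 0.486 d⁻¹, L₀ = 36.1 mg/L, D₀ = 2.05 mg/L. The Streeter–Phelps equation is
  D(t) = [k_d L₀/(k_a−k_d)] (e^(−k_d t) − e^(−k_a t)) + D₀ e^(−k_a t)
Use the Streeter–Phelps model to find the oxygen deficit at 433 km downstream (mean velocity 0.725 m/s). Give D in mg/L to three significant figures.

D ≈ 4.74 mg/L

Travel time t = x/v = 433 km / (0.725 m/s) = 433000 m / 0.725 m/s = 597200 s = 6.913 d.
k_d L₀/(k_a−k_d) = 0.115×36.1/(0.486−0.115) = 4.152/0.3710 = 11.19 mg/L.
e^(−k_d t) = e^(−0.115×6.913) = 0.4516; e^(−k_a t) = e^(−0.486×6.913) = 0.03475.
D = 11.19 × (0.4516 − 0.03475) + 2.05 × 0.03475 = 4.665 + 0.07124 = 4.736 mg/L.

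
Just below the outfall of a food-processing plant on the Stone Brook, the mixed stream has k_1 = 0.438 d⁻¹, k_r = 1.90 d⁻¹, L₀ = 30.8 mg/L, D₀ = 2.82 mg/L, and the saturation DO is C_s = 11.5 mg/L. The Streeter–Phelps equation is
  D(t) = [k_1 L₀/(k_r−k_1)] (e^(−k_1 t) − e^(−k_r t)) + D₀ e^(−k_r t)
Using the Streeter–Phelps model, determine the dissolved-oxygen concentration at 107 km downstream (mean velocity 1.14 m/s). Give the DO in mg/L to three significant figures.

Travel time t = x/v = 107 km / (1.14 m/s) = 107000 m / 1.14 m/s = 93860 s = 1.086 d.
k_1 L₀/(k_r−k_1) = 0.438×30.8/(1.90−0.438) = 13.49/1.462 = 9.227 mg/L.
e^(−k_1 t) = e^(−0.438×1.086) = 0.6214; e^(−k_r t) = e^(−1.90×1.086) = 0.1269.
D = 9.227 × (0.6214 − 0.1269) + 2.82 × 0.1269 = 4.562 + 0.3580 = 4.920 mg/L.
DO = C_s − D = 11.5 − 4.920 = 6.580 mg/L.

DO ≈ 6.58 mg/L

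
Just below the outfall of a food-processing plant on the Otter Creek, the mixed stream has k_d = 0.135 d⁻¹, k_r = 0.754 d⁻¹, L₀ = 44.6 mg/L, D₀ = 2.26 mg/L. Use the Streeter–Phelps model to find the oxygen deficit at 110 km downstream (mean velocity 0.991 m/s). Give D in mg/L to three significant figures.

Travel time t = x/v = 110 km / (0.991 m/s) = 110000 m / 0.991 m/s = 111000 s = 1.285 d.
k_d L₀/(k_r−k_d) = 0.135×44.6/(0.754−0.135) = 6.021/0.6190 = 9.727 mg/L.
e^(−k_d t) = e^(−0.135×1.285) = 0.8408; e^(−k_r t) = e^(−0.754×1.285) = 0.3796.
D = 9.727 × (0.8408 − 0.3796) + 2.26 × 0.3796 = 4.486 + 0.8579 = 5.344 mg/L.

D ≈ 5.34 mg/L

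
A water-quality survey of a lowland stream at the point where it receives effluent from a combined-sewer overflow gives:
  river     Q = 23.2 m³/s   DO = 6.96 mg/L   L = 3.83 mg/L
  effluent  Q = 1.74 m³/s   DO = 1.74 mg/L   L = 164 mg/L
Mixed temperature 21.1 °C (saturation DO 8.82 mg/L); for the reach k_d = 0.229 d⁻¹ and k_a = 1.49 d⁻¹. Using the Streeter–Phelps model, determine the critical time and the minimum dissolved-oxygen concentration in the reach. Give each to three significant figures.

Mixed DO = (23.2×6.96 + 1.74×1.74)/(23.2+1.74) = 164.5/24.94 = 6.596 mg/L.
Mixed L₀ = (23.2×3.83 + 1.74×164)/(24.94) = 374.2/24.94 = 15.00 mg/L.
Initial deficit D₀ = C_s − DO₀ = 8.82 − 6.596 = 2.224 mg/L.
t_c = (1/1.261) ln[(1.49/0.229)(1 − 2.224×1.261/(0.229×15.00))] = 0.7930 × ln(1.196) = 0.1416 d.
D_c = (0.229/1.49) × 15.00 × e^(−0.229×0.1416) = 0.1537 × 15.00 × 0.9681 = 2.232 mg/L.
Minimum DO = 8.82 − 2.232 = 6.588 mg/L.

t_c ≈ 0.142 d; minimum DO ≈ 6.59 mg/L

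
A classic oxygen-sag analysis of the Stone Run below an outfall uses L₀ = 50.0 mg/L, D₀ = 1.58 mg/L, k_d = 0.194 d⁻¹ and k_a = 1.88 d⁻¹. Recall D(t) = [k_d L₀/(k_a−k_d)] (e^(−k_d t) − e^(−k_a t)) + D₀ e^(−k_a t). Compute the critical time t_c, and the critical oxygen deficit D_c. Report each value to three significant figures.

t_c ≈ 1.16 d; D_c ≈ 4.12 mg/L

t_c = [1/(k_a−k_d)] ln[(k_a/k_d)(1 − D₀(k_a−k_d)/(k_d L₀))]
= [1/(1.88−0.194)] ln[(1.88/0.194)(1 − 1.58×1.686/(0.194×50.0))]
= (1/1.686) ln[9.691 × 0.7254] = 0.5931 × ln(7.029) = 0.5931 × 1.950 = 1.157 d.
L(t_c) = L₀ e^(−k_d t_c) = 50.0 × 0.7990 = 39.95 mg/L, and at the critical point k_a D_c = k_d L, so D_c = (0.194/1.88) × 39.95 = 4.123 mg/L.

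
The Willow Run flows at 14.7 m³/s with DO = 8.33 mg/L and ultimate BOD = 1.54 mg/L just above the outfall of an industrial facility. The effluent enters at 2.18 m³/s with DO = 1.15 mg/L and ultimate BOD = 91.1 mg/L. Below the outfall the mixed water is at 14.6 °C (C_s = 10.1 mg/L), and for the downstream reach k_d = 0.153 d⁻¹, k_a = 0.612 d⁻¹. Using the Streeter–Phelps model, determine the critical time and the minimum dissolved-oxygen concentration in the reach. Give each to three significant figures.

Mixed DO = (14.7×8.33 + 2.18×1.15)/(14.7+2.18) = 125.0/16.88 = 7.403 mg/L.
Mixed L₀ = (14.7×1.54 + 2.18×91.1)/(16.88) = 221.2/16.88 = 13.11 mg/L.
Initial deficit D₀ = C_s − DO₀ = 10.1 − 7.403 = 2.697 mg/L.
t_c = (1/0.4590) ln[(0.612/0.153)(1 − 2.697×0.4590/(0.153×13.11))] = 2.179 × ln(1.530) = 0.9271 d.
D_c = (0.153/0.612) × 13.11 × e^(−0.153×0.9271) = 0.2500 × 13.11 × 0.8678 = 2.843 mg/L.
Minimum DO = 10.1 − 2.843 = 7.257 mg/L.

t_c ≈ 0.927 d; minimum DO ≈ 7.26 mg/L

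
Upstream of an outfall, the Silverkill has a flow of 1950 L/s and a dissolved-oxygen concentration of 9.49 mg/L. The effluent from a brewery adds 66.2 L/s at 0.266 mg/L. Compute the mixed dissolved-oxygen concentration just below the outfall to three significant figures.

9.19 mg/L

Flow-weighted mixing: C = (Q_r C_r + Q_w C_w)/(Q_r + Q_w)
= (1950×9.49 + 66.2×0.266)/(1950 + 66.2) = 18520/2016 = 9.187 mg/L.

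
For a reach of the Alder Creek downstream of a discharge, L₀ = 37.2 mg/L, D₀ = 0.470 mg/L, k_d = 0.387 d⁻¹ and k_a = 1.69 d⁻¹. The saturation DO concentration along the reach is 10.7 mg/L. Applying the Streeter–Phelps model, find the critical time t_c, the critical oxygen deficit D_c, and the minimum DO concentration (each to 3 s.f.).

t_c = [1/(k_a−k_d)] ln[(k_a/k_d)(1 − D₀(k_a−k_d)/(k_d L₀))]
= [1/(1.69−0.387)] ln[(1.69/0.387)(1 − 0.470×1.303/(0.387×37.2))]
= (1/1.303) ln[4.367 × 0.9575] = 0.7675 × ln(4.181) = 0.7675 × 1.431 = 1.098 d.
L(t_c) = L₀ e^(−k_d t_c) = 37.2 × 0.6538 = 24.32 mg/L, and at the critical point k_a D_c = k_d L, so D_c = (0.387/1.69) × 24.32 = 5.570 mg/L.
Minimum DO = C_s − D_c = 10.7 − 5.570 = 5.130 mg/L.

t_c ≈ 1.10 d; D_c ≈ 5.57 mg/L; min DO ≈ 5.13 mg/L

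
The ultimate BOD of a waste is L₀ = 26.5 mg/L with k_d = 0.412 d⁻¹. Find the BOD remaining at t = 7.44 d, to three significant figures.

L_t = L₀ e^(−k_d t) = 26.5 × e^(−0.412×7.44) = 26.5 × 0.04664 = 1.236 mg/L.

L ≈ 1.24 mg/L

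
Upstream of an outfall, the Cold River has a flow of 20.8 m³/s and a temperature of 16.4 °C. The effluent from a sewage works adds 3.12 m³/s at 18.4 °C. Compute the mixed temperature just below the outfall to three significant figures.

16.7 °C

Flow-weighted mixing: C = (Q_r C_r + Q_w C_w)/(Q_r + Q_w)
= (20.8×16.4 + 3.12×18.4)/(20.8 + 3.12) = 398.5/23.92 = 16.66 °C.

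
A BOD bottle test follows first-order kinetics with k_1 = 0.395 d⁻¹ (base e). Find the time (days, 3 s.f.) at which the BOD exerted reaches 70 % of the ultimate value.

t ≈ 3.05 d

y/L₀ = 1 − e^(−k_1 t) = 0.70 ⇒ e^(−k_1 t) = 0.300
t = −ln(0.300) / 0.395 = 1.204 / 0.395 = 3.048 d.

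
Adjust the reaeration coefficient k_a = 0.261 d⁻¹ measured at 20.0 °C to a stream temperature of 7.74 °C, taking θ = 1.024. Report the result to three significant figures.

k_a(T₂) = k_a(T₁) · θ^(T₂−T₁) = 0.261 × 1.024^(7.74−20.0)
= 0.261 × 1.024^-12.3 = 0.261 × 0.7477 = 0.1951 d⁻¹.

k_a ≈ 0.195 d⁻¹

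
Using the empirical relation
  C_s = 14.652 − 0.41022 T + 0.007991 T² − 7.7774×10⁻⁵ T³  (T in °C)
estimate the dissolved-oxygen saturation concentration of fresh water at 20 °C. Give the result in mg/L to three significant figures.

C_s ≈ 9.02 mg/L

C_s = 14.652 − 0.41022×20 + 0.007991×20² − 7.7774×10⁻⁵×20³ = 9.022 mg/L.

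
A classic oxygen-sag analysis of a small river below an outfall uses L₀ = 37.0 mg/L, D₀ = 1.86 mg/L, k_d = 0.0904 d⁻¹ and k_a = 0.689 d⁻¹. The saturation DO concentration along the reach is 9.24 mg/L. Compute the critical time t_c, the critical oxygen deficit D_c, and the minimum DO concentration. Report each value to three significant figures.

t_c ≈ 2.72 d; D_c ≈ 3.80 mg/L; min DO ≈ 5.44 mg/L

With k_a/k_d = 7.622 and 1 − D₀(k_a−k_d)/(k_d L₀) = 0.6671,
t_c = ln(7.622 × 0.6671) / (0.689 − 0.0904) = ln(5.085) / 0.5986 = 1.626/0.5986 = 2.717 d.
L(t_c) = L₀ e^(−k_d t_c) = 37.0 × 0.7822 = 28.94 mg/L, and at the critical point k_a D_c = k_d L, so D_c = (0.0904/0.689) × 28.94 = 3.797 mg/L.
Minimum DO = C_s − D_c = 9.24 − 3.797 = 5.443 mg/L.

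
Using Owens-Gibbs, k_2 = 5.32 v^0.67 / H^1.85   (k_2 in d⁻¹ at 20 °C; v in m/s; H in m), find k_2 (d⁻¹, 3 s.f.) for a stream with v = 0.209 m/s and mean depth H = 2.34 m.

k_2 = 5.32 × 0.209^0.67 / 2.34^1.85 = 5.32 × 0.3503 / 4.820 = 0.3867 d⁻¹.

k_2 ≈ 0.387 d⁻¹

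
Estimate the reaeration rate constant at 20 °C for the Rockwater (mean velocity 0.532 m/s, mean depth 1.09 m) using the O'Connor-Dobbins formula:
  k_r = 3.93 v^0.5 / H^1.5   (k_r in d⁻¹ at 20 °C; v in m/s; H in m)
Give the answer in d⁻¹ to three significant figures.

k_r ≈ 2.52 d⁻¹

k_r = 3.93 × 0.532^0.5 / 1.09^1.5 = 3.93 × 0.7294 / 1.138 = 2.519 d⁻¹.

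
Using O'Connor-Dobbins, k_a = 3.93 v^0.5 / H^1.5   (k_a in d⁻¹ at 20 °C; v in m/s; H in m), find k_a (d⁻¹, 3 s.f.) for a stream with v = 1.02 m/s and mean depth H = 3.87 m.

k_a ≈ 0.521 d⁻¹

k_a = 3.93 × 1.02^0.5 / 3.87^1.5 = 3.93 × 1.010 / 7.613 = 0.5213 d⁻¹.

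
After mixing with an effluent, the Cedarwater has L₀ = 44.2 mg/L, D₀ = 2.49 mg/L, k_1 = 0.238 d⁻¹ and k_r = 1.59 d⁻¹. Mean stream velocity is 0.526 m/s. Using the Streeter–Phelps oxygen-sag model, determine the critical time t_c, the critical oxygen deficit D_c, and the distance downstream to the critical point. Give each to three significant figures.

At the critical point dD/dt = 0, so k_1 L₀ e^(−k_1 t) = k_r D. Substituting D(t) from the Streeter–Phelps equation and solving for t gives
t_c = ln[(k_r/k_1)(1 − D₀(k_r−k_1)/(k_1 L₀))] / (k_r−k_1).
Here k_r−k_1 = 1.352 d⁻¹ and 1 − D₀(k_r−k_1)/(k_1 L₀) = 1 − 2.49×1.352/(0.238×44.2) = 0.6800, so
t_c = ln(6.681 × 0.6800) / 1.352 = 1.514 / 1.352 = 1.119 d.
L(t_c) = L₀ e^(−k_1 t_c) = 44.2 × 0.7661 = 33.86 mg/L, and at the critical point k_r D_c = k_1 L, so D_c = (0.238/1.59) × 33.86 = 5.069 mg/L.
x_c = v t_c = 0.526 m/s × 1.119 d × 86400 s/d = 50880 m ≈ 50.9 km.

t_c ≈ 1.12 d; D_c ≈ 5.07 mg/L; x_c ≈ 50.9 km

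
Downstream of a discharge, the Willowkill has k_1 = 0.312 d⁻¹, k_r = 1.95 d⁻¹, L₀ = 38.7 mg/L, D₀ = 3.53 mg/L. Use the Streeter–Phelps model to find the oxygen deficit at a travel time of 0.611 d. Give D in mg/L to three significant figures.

D ≈ 4.93 mg/L

k_1 L₀/(k_r−k_1) = 0.312×38.7/(1.95−0.312) = 12.07/1.638 = 7.371 mg/L.
e^(−k_1 t) = e^(−0.312×0.6110) = 0.8264; e^(−k_r t) = e^(−1.95×0.6110) = 0.3038.
D = 7.371 × (0.8264 − 0.3038) + 3.53 × 0.3038 = 3.853 + 1.072 = 4.925 mg/L.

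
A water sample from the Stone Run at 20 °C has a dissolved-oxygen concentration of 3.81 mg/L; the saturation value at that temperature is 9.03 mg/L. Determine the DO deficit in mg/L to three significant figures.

D ≈ 5.22 mg/L

D = C_s − C = 9.03 − 3.81 = 5.22 mg/L.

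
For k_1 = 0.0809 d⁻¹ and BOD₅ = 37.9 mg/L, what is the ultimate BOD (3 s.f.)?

L₀ ≈ 114 mg/L

BOD₅ = L₀(1 − e^(−5k_1)) ⇒ L₀ = BOD₅ / (1 − e^(−5×0.0809))
= 37.9 / (1 − 0.6673) = 37.9 / 0.3327 = 113.9 mg/L.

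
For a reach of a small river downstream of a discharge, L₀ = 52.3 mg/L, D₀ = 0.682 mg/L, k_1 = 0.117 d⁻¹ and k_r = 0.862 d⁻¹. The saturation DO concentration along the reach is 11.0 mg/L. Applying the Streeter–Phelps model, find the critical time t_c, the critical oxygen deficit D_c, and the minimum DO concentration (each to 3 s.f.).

t_c ≈ 2.56 d; D_c ≈ 5.26 mg/L; min DO ≈ 5.74 mg/L

t_c = [1/(k_r−k_1)] ln[(k_r/k_1)(1 − D₀(k_r−k_1)/(k_1 L₀))]
= [1/(0.862−0.117)] ln[(0.862/0.117)(1 − 0.682×0.7450/(0.117×52.3))]
= (1/0.7450) ln[7.368 × 0.9170] = 1.342 × ln(6.756) = 1.342 × 1.910 = 2.564 d.
D_c = (k_1/k_r) L₀ e^(−k_1 t_c) = (0.117/0.862) × 52.3 × e^(−0.117×2.564) = 0.1357 × 52.3 × 0.7408 = 5.259 mg/L.
Minimum DO = C_s − D_c = 11.0 − 5.259 = 5.741 mg/L.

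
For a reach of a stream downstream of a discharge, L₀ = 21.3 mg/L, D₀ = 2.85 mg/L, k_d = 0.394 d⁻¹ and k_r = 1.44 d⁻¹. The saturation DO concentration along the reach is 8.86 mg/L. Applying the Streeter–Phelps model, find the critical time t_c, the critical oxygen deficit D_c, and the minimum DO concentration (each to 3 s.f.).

With k_r/k_d = 3.655 and 1 − D₀(k_r−k_d)/(k_d L₀) = 0.6448,
t_c = ln(3.655 × 0.6448) / (1.44 − 0.394) = ln(2.357) / 1.046 = 0.8572/1.046 = 0.8195 d.
L(t_c) = L₀ e^(−k_d t_c) = 21.3 × 0.7241 = 15.42 mg/L, and at the critical point k_r D_c = k_d L, so D_c = (0.394/1.44) × 15.42 = 4.220 mg/L.
Minimum DO = C_s − D_c = 8.86 − 4.220 = 4.640 mg/L.

t_c ≈ 0.820 d; D_c ≈ 4.22 mg/L; min DO ≈ 4.64 mg/L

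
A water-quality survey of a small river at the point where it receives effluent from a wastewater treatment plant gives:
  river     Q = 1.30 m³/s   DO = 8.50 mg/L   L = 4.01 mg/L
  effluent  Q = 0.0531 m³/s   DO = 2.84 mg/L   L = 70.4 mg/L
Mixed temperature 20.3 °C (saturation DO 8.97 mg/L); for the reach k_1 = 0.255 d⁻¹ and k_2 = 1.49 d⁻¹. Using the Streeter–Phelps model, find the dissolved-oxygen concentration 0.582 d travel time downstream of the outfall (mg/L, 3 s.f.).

Mixed DO = (1.30×8.50 + 0.0531×2.84)/(1.30+0.0531) = 11.20/1.353 = 8.278 mg/L.
Mixed L₀ = (1.30×4.01 + 0.0531×70.4)/(1.353) = 8.951/1.353 = 6.615 mg/L.
Initial deficit D₀ = C_s − DO₀ = 8.97 − 8.278 = 0.6921 mg/L.
D(0.582) = [0.255×6.615/(1.49−0.255)](e^(−0.255×0.582) − e^(−1.49×0.582)) + 0.6921 e^(−1.49×0.582)
= 1.366 × (0.8621 − 0.4201) + 0.6921 × 0.4201 = 0.8944 mg/L.
DO = 8.97 − 0.8944 = 8.076 mg/L.

DO ≈ 8.08 mg/L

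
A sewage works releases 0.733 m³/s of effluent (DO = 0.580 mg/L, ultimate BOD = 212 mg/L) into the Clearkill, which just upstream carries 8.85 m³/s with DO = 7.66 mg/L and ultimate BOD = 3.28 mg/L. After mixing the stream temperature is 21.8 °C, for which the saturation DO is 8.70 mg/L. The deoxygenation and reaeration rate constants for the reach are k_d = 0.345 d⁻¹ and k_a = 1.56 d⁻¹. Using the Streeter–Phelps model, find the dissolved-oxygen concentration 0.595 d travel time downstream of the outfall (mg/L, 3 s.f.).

DO ≈ 5.78 mg/L

Mixed DO = (8.85×7.66 + 0.733×0.580)/(8.85+0.733) = 68.22/9.583 = 7.118 mg/L.
Mixed L₀ = (8.85×3.28 + 0.733×212)/(9.583) = 184.4/9.583 = 19.24 mg/L.
Initial deficit D₀ = C_s − DO₀ = 8.70 − 7.118 = 1.582 mg/L.
D(0.595) = [0.345×19.24/(1.56−0.345)](e^(−0.345×0.595) − e^(−1.56×0.595)) + 1.582 e^(−1.56×0.595)
= 5.465 × (0.8144 − 0.3953) + 1.582 × 0.3953 = 2.916 mg/L.
DO = 8.70 − 2.916 = 5.784 mg/L.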